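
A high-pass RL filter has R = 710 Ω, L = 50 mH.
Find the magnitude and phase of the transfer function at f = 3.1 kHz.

Step 1 — Angular frequency: ω = 2π·3100 = 1.948e+04 rad/s.
Step 2 — Transfer function: H(jω) = jωL/(R + jωL).
Step 3 — Numerator jωL = j·973.9; denominator R + jωL = 710 + j973.9.
Step 4 — H = 0.653 + j0.476.
Step 5 — Magnitude: |H| = 0.8081 (-1.9 dB); phase: φ = 36.1°.

|H| = 0.8081 (-1.9 dB), φ = 36.1°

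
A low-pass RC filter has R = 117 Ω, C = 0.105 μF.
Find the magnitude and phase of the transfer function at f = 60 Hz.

Step 1 — Angular frequency: ω = 2π·60 = 377 rad/s.
Step 2 — Transfer function: H(jω) = 1/(1 + jωRC).
Step 3 — Denominator: 1 + jωRC = 1 + j·377·117·1.05e-07 = 1 + j0.004631.
Step 4 — H = 1 - j0.004631.
Step 5 — Magnitude: |H| = 1 (-0.0 dB); phase: φ = -0.3°.

|H| = 1 (-0.0 dB), φ = -0.3°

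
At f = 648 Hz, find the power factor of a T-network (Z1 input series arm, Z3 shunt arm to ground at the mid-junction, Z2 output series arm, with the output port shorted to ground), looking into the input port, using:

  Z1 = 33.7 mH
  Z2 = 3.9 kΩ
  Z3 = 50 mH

Step 1 — Angular frequency: ω = 2π·f = 2π·648 = 4072 rad/s.
Step 2 — Component impedances:
  Z1: Z = jωL = j·4072·0.0337 = 0 + j137.2 Ω
  Z2: Z = R = 3900 Ω
  Z3: Z = jωL = j·4072·0.05 = 0 + j203.6 Ω
Step 3 — With the output port shorted to ground, the output series arm Z2 runs from the junction to ground; the shunt arm Z3 also runs from the junction to ground. They appear in parallel: Z3 || Z2 = 10.6 + j203 Ω.
Step 4 — Series with input arm Z1: Z_in = Z1 + (Z3 || Z2) = 10.6 + j340.2 Ω = 340.4∠88.2° Ω.
Step 5 — Power factor: PF = cos(φ) = Re(Z)/|Z| = 10.598/340.4 = 0.03113.
Step 6 — Type: Im(Z) = 340.2 ⇒ lagging (phase φ = 88.2°).

PF = 0.03113 (lagging, φ = 88.2°)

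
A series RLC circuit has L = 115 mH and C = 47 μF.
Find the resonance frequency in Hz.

Step 1 — Resonance condition Im(Z)=0 gives ω₀ = 1/√(LC).
Step 2 — ω₀ = 1/√(0.115·4.7e-05) = 430.1 rad/s.
Step 3 — f₀ = ω₀/(2π) = 68.46 Hz.

f₀ = 68.46 Hz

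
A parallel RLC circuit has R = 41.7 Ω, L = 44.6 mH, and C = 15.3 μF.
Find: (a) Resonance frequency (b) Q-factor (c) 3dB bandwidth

Step 1 — Resonance: ω₀ = 1/√(LC) = 1/√(0.0446·1.53e-05) = 1211 rad/s.
Step 2 — f₀ = ω₀/(2π) = 192.7 Hz.
Step 3 — Parallel Q: Q = R/(ω₀L) = 41.7/(1211·0.0446) = 0.7724.
Step 4 — Bandwidth: Δω = ω₀/Q = 1567 rad/s; BW = Δω/(2π) = 249.5 Hz.

(a) f₀ = 192.7 Hz  (b) Q = 0.7724  (c) BW = 249.5 Hz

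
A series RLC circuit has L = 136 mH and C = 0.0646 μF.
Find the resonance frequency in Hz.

Step 1 — Resonance condition Im(Z)=0 gives ω₀ = 1/√(LC).
Step 2 — ω₀ = 1/√(0.136·6.46e-08) = 1.067e+04 rad/s.
Step 3 — f₀ = ω₀/(2π) = 1698 Hz.

f₀ = 1698 Hz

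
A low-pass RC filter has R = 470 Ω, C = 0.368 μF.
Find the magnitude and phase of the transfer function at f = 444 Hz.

Step 1 — Angular frequency: ω = 2π·444 = 2790 rad/s.
Step 2 — Transfer function: H(jω) = 1/(1 + jωRC).
Step 3 — Denominator: 1 + jωRC = 1 + j·2790·470·3.68e-07 = 1 + j0.4825.
Step 4 — H = 0.8111 - j0.3914.
Step 5 — Magnitude: |H| = 0.9006 (-0.9 dB); phase: φ = -25.8°.

|H| = 0.9006 (-0.9 dB), φ = -25.8°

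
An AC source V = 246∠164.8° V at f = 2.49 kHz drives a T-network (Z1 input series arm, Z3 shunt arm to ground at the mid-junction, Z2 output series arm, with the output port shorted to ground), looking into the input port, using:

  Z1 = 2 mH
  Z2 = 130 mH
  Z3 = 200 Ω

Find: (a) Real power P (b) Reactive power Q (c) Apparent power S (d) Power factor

Step 1 — Angular frequency: ω = 2π·f = 2π·2490 = 1.565e+04 rad/s.
Step 2 — Component impedances:
  Z1: Z = jωL = j·1.565e+04·0.002 = 0 + j31.29 Ω
  Z2: Z = jωL = j·1.565e+04·0.13 = 0 + j2034 Ω
  Z3: Z = R = 200 Ω
Step 3 — With the output port shorted to ground, the output series arm Z2 runs from the junction to ground; the shunt arm Z3 also runs from the junction to ground. They appear in parallel: Z3 || Z2 = 198.1 + j19.48 Ω.
Step 4 — Series with input arm Z1: Z_in = Z1 + (Z3 || Z2) = 198.1 + j50.77 Ω = 204.5∠14.4° Ω.
Step 5 — Source phasor: V = 246∠164.8° V = -237.4 + j64.5 V.
Step 6 — Current: I = V / Z = -1.046 + j0.5938 A = 1.203∠150.4° A.
Step 7 — Complex power: S = V·I* = 286.7 + j73.47 VA.
Step 8 — Real power: P = Re(S) = 286.7 W.
Step 9 — Reactive power: Q = Im(S) = 73.47 VAR.
Step 10 — Apparent power: |S| = 295.9 VA.
Step 11 — Power factor: PF = P/|S| = 0.9687 (lagging).

(a) P = 286.7 W  (b) Q = 73.47 VAR  (c) S = 295.9 VA  (d) PF = 0.9687 (lagging)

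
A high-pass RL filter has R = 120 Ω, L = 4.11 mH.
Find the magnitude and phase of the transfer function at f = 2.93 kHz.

Step 1 — Angular frequency: ω = 2π·2930 = 1.841e+04 rad/s.
Step 2 — Transfer function: H(jω) = jωL/(R + jωL).
Step 3 — Numerator jωL = j·75.66; denominator R + jωL = 120 + j75.66.
Step 4 — H = 0.2845 + j0.4512.
Step 5 — Magnitude: |H| = 0.5334 (-5.5 dB); phase: φ = 57.8°.

|H| = 0.5334 (-5.5 dB), φ = 57.8°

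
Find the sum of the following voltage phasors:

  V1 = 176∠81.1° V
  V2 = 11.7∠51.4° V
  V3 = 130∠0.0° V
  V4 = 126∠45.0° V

Step 1 — Convert each phasor to rectangular form:
  V1 = 176·(cos(81.1°) + j·sin(81.1°)) = 27.23 + j173.9 V
  V2 = 11.7·(cos(51.4°) + j·sin(51.4°)) = 7.299 + j9.144 V
  V3 = 130·(cos(0.0°) + j·sin(0.0°)) = 130 V
  V4 = 126·(cos(45.0°) + j·sin(45.0°)) = 89.1 + j89.1 V
Step 2 — Sum components: V_total = 253.6 + j272.1 V.
Step 3 — Convert to polar: |V_total| = 372 V, ∠V_total = 47.0°.

V_total = 372∠47.0° V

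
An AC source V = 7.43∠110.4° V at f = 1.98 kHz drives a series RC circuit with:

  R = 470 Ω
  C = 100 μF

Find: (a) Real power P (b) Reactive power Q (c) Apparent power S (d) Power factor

Step 1 — Angular frequency: ω = 2π·f = 2π·1980 = 1.244e+04 rad/s.
Step 2 — Component impedances:
  R: Z = R = 470 Ω
  C: Z = 1/(jωC) = -j/(ω·C) = 0 - j0.8038 Ω
Step 3 — Series combination: Z_total = R + C = 470 - j0.8038 Ω = 470∠-0.1° Ω.
Step 4 — Source phasor: V = 7.43∠110.4° V = -2.59 + j6.964 V.
Step 5 — Current: I = V / Z = -0.005536 + j0.01481 A = 0.01581∠110.5° A.
Step 6 — Complex power: S = V·I* = 0.1175 - j0.0002009 VA.
Step 7 — Real power: P = Re(S) = 0.1175 W.
Step 8 — Reactive power: Q = Im(S) = -0.0002009 VAR.
Step 9 — Apparent power: |S| = 0.1175 VA.
Step 10 — Power factor: PF = P/|S| = 1 (leading).

(a) P = 0.1175 W  (b) Q = -0.0002009 VAR  (c) S = 0.1175 VA  (d) PF = 1 (leading)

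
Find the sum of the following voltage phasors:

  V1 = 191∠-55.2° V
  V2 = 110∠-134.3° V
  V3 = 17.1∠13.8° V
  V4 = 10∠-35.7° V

Step 1 — Convert each phasor to rectangular form:
  V1 = 191·(cos(-55.2°) + j·sin(-55.2°)) = 109 - j156.8 V
  V2 = 110·(cos(-134.3°) + j·sin(-134.3°)) = -76.83 - j78.73 V
  V3 = 17.1·(cos(13.8°) + j·sin(13.8°)) = 16.61 + j4.079 V
  V4 = 10·(cos(-35.7°) + j·sin(-35.7°)) = 8.121 - j5.835 V
Step 2 — Sum components: V_total = 56.91 - j237.3 V.
Step 3 — Convert to polar: |V_total| = 244 V, ∠V_total = -76.5°.

V_total = 244∠-76.5° V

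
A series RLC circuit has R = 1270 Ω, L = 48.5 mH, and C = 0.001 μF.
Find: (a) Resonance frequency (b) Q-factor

Step 1 — Resonance condition Im(Z)=0 gives ω₀ = 1/√(LC).
Step 2 — ω₀ = 1/√(0.0485·1e-09) = 1.436e+05 rad/s.
Step 3 — f₀ = ω₀/(2π) = 2.285e+04 Hz.
Step 4 — Series Q: Q = ω₀L/R = 1.436e+05·0.0485/1270 = 5.484.

(a) f₀ = 2.285e+04 Hz  (b) Q = 5.484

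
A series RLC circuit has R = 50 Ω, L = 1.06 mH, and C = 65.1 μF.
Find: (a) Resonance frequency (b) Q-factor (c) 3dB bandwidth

Step 1 — Resonance condition Im(Z)=0 gives ω₀ = 1/√(LC).
Step 2 — ω₀ = 1/√(0.00106·6.51e-05) = 3807 rad/s.
Step 3 — f₀ = ω₀/(2π) = 605.9 Hz.
Step 4 — Series Q: Q = ω₀L/R = 3807·0.00106/50 = 0.0807.
Step 5 — 3dB bandwidth: Δω = ω₀/Q = 4.717e+04 rad/s; BW = Δω/(2π) = 7507 Hz.

(a) f₀ = 605.9 Hz  (b) Q = 0.0807  (c) BW = 7507 Hz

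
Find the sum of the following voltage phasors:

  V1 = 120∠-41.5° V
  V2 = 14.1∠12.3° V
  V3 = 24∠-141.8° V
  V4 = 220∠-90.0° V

Step 1 — Convert each phasor to rectangular form:
  V1 = 120·(cos(-41.5°) + j·sin(-41.5°)) = 89.87 - j79.51 V
  V2 = 14.1·(cos(12.3°) + j·sin(12.3°)) = 13.78 + j3.004 V
  V3 = 24·(cos(-141.8°) + j·sin(-141.8°)) = -18.86 - j14.84 V
  V4 = 220·(cos(-90.0°) + j·sin(-90.0°)) = 0 - j220 V
Step 2 — Sum components: V_total = 84.79 - j311.4 V.
Step 3 — Convert to polar: |V_total| = 322.7 V, ∠V_total = -74.8°.

V_total = 322.7∠-74.8° V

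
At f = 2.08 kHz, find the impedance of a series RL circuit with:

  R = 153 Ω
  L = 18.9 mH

Step 1 — Angular frequency: ω = 2π·f = 2π·2080 = 1.307e+04 rad/s.
Step 2 — Component impedances:
  R: Z = R = 153 Ω
  L: Z = jωL = j·1.307e+04·0.0189 = 0 + j247 Ω
Step 3 — Series combination: Z_total = R + L = 153 + j247 Ω = 290.6∠58.2° Ω.

Z = 153 + j247 Ω = 290.6∠58.2° Ω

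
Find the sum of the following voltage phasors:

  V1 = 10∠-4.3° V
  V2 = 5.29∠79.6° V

Step 1 — Convert each phasor to rectangular form:
  V1 = 10·(cos(-4.3°) + j·sin(-4.3°)) = 9.972 - j0.7498 V
  V2 = 5.29·(cos(79.6°) + j·sin(79.6°)) = 0.9549 + j5.203 V
Step 2 — Sum components: V_total = 10.93 + j4.453 V.
Step 3 — Convert to polar: |V_total| = 11.8 V, ∠V_total = 22.2°.

V_total = 11.8∠22.2° V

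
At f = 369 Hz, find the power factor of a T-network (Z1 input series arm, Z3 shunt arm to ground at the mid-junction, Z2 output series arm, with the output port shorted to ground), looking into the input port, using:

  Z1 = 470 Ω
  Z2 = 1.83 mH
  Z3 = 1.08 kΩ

Step 1 — Angular frequency: ω = 2π·f = 2π·369 = 2318 rad/s.
Step 2 — Component impedances:
  Z1: Z = R = 470 Ω
  Z2: Z = jωL = j·2318·0.00183 = 0 + j4.243 Ω
  Z3: Z = R = 1080 Ω
Step 3 — With the output port shorted to ground, the output series arm Z2 runs from the junction to ground; the shunt arm Z3 also runs from the junction to ground. They appear in parallel: Z3 || Z2 = 0.01667 + j4.243 Ω.
Step 4 — Series with input arm Z1: Z_in = Z1 + (Z3 || Z2) = 470 + j4.243 Ω = 470∠0.5° Ω.
Step 5 — Power factor: PF = cos(φ) = Re(Z)/|Z| = 470/470 = 1.
Step 6 — Type: Im(Z) = 4.243 ⇒ lagging (phase φ = 0.5°).

PF = 1 (lagging, φ = 0.5°)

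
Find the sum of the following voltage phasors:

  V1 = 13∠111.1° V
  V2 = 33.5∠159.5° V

Step 1 — Convert each phasor to rectangular form:
  V1 = 13·(cos(111.1°) + j·sin(111.1°)) = -4.68 + j12.13 V
  V2 = 33.5·(cos(159.5°) + j·sin(159.5°)) = -31.38 + j11.73 V
Step 2 — Sum components: V_total = -36.06 + j23.86 V.
Step 3 — Convert to polar: |V_total| = 43.24 V, ∠V_total = 146.5°.

V_total = 43.24∠146.5° V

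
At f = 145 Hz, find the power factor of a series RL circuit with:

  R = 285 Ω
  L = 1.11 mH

Step 1 — Angular frequency: ω = 2π·f = 2π·145 = 911.1 rad/s.
Step 2 — Component impedances:
  R: Z = R = 285 Ω
  L: Z = jωL = j·911.1·0.00111 = 0 + j1.011 Ω
Step 3 — Series combination: Z_total = R + L = 285 + j1.011 Ω = 285∠0.2° Ω.
Step 4 — Power factor: PF = cos(φ) = Re(Z)/|Z| = 285/285 = 1.
Step 5 — Type: Im(Z) = 1.011 ⇒ lagging (phase φ = 0.2°).

PF = 1 (lagging, φ = 0.2°)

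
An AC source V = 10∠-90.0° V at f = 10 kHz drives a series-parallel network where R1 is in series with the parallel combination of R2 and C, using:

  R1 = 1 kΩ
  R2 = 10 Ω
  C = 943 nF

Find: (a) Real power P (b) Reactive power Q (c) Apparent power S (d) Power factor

Step 1 — Angular frequency: ω = 2π·f = 2π·1e+04 = 6.283e+04 rad/s.
Step 2 — Component impedances:
  R1: Z = R = 1000 Ω
  R2: Z = R = 10 Ω
  C: Z = 1/(jωC) = -j/(ω·C) = 0 - j16.88 Ω
Step 3 — Parallel branch: R2 || C = 1/(1/R2 + 1/C) = 7.402 - j4.385 Ω.
Step 4 — Series with R1: Z_total = R1 + (R2 || C) = 1007 - j4.385 Ω = 1007∠-0.2° Ω.
Step 5 — Source phasor: V = 10∠-90.0° V = 0 - j10 V.
Step 6 — Current: I = V / Z = 4.321e-05 - j0.009926 A = 0.009926∠-89.8° A.
Step 7 — Complex power: S = V·I* = 0.09926 - j0.0004321 VA.
Step 8 — Real power: P = Re(S) = 0.09926 W.
Step 9 — Reactive power: Q = Im(S) = -0.0004321 VAR.
Step 10 — Apparent power: |S| = 0.09926 VA.
Step 11 — Power factor: PF = P/|S| = 1 (leading).

(a) P = 0.09926 W  (b) Q = -0.0004321 VAR  (c) S = 0.09926 VA  (d) PF = 1 (leading)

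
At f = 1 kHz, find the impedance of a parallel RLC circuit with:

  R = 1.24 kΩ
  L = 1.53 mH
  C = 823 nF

Step 1 — Angular frequency: ω = 2π·f = 2π·1000 = 6283 rad/s.
Step 2 — Component impedances:
  R: Z = R = 1240 Ω
  L: Z = jωL = j·6283·0.00153 = 0 + j9.613 Ω
  C: Z = 1/(jωC) = -j/(ω·C) = 0 - j193.4 Ω
Step 3 — Parallel combination: 1/Z_total = 1/R + 1/L + 1/C; Z_total = 0.08252 + j10.12 Ω = 10.12∠89.5° Ω.

Z = 0.08252 + j10.12 Ω = 10.12∠89.5° Ω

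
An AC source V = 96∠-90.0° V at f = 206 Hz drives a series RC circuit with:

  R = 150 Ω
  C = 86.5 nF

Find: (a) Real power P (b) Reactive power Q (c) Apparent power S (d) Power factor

Step 1 — Angular frequency: ω = 2π·f = 2π·206 = 1294 rad/s.
Step 2 — Component impedances:
  R: Z = R = 150 Ω
  C: Z = 1/(jωC) = -j/(ω·C) = 0 - j8932 Ω
Step 3 — Series combination: Z_total = R + C = 150 - j8932 Ω = 8933∠-89.0° Ω.
Step 4 — Source phasor: V = 96∠-90.0° V = 0 - j96 V.
Step 5 — Current: I = V / Z = 0.01075 - j0.0001805 A = 0.01075∠-1.0° A.
Step 6 — Complex power: S = V·I* = 0.01732 - j1.032 VA.
Step 7 — Real power: P = Re(S) = 0.01732 W.
Step 8 — Reactive power: Q = Im(S) = -1.032 VAR.
Step 9 — Apparent power: |S| = 1.032 VA.
Step 10 — Power factor: PF = P/|S| = 0.01679 (leading).

(a) P = 0.01732 W  (b) Q = -1.032 VAR  (c) S = 1.032 VA  (d) PF = 0.01679 (leading)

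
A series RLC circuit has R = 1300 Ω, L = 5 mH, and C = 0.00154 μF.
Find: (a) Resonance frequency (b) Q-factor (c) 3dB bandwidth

Step 1 — Resonance condition Im(Z)=0 gives ω₀ = 1/√(LC).
Step 2 — ω₀ = 1/√(0.005·1.54e-09) = 3.604e+05 rad/s.
Step 3 — f₀ = ω₀/(2π) = 5.736e+04 Hz.
Step 4 — Series Q: Q = ω₀L/R = 3.604e+05·0.005/1300 = 1.386.
Step 5 — 3dB bandwidth: Δω = ω₀/Q = 2.6e+05 rad/s; BW = Δω/(2π) = 4.138e+04 Hz.

(a) f₀ = 5.736e+04 Hz  (b) Q = 1.386  (c) BW = 4.138e+04 Hz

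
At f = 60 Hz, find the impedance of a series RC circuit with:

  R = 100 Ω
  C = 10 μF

Step 1 — Angular frequency: ω = 2π·f = 2π·60 = 377 rad/s.
Step 2 — Component impedances:
  R: Z = R = 100 Ω
  C: Z = 1/(jωC) = -j/(ω·C) = 0 - j265.3 Ω
Step 3 — Series combination: Z_total = R + C = 100 - j265.3 Ω = 283.5∠-69.3° Ω.

Z = 100 - j265.3 Ω = 283.5∠-69.3° Ω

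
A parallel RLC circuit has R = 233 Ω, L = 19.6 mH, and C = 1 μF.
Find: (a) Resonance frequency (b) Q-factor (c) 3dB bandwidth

Step 1 — Resonance: ω₀ = 1/√(LC) = 1/√(0.0196·1e-06) = 7143 rad/s.
Step 2 — f₀ = ω₀/(2π) = 1137 Hz.
Step 3 — Parallel Q: Q = R/(ω₀L) = 233/(7143·0.0196) = 1.664.
Step 4 — Bandwidth: Δω = ω₀/Q = 4292 rad/s; BW = Δω/(2π) = 683.1 Hz.

(a) f₀ = 1137 Hz  (b) Q = 1.664  (c) BW = 683.1 Hz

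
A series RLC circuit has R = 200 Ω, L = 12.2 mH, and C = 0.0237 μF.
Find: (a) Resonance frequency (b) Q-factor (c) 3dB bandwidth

Step 1 — Resonance: ω₀ = 1/√(LC) = 1/√(0.0122·2.37e-08) = 5.881e+04 rad/s.
Step 2 — f₀ = ω₀/(2π) = 9360 Hz.
Step 3 — Series Q: Q = ω₀L/R = 5.881e+04·0.0122/200 = 3.587.
Step 4 — Bandwidth: Δω = ω₀/Q = 1.639e+04 rad/s; BW = Δω/(2π) = 2609 Hz.

(a) f₀ = 9360 Hz  (b) Q = 3.587  (c) BW = 2609 Hz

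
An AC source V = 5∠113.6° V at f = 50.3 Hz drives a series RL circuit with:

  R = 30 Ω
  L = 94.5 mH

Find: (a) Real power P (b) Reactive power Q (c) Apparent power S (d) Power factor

Step 1 — Angular frequency: ω = 2π·f = 2π·50.3 = 316 rad/s.
Step 2 — Component impedances:
  R: Z = R = 30 Ω
  L: Z = jωL = j·316·0.0945 = 0 + j29.87 Ω
Step 3 — Series combination: Z_total = R + L = 30 + j29.87 Ω = 42.33∠44.9° Ω.
Step 4 — Source phasor: V = 5∠113.6° V = -2.002 + j4.582 V.
Step 5 — Current: I = V / Z = 0.04285 + j0.1101 A = 0.1181∠68.7° A.
Step 6 — Complex power: S = V·I* = 0.4185 + j0.4167 VA.
Step 7 — Real power: P = Re(S) = 0.4185 W.
Step 8 — Reactive power: Q = Im(S) = 0.4167 VAR.
Step 9 — Apparent power: |S| = 0.5906 VA.
Step 10 — Power factor: PF = P/|S| = 0.7087 (lagging).

(a) P = 0.4185 W  (b) Q = 0.4167 VAR  (c) S = 0.5906 VA  (d) PF = 0.7087 (lagging)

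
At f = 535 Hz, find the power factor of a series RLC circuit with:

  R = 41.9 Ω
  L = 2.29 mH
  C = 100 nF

Step 1 — Angular frequency: ω = 2π·f = 2π·535 = 3362 rad/s.
Step 2 — Component impedances:
  R: Z = R = 41.9 Ω
  L: Z = jωL = j·3362·0.00229 = 0 + j7.698 Ω
  C: Z = 1/(jωC) = -j/(ω·C) = 0 - j2975 Ω
Step 3 — Series combination: Z_total = R + L + C = 41.9 - j2967 Ω = 2967∠-89.2° Ω.
Step 4 — Power factor: PF = cos(φ) = Re(Z)/|Z| = 41.9/2967 = 0.01412.
Step 5 — Type: Im(Z) = -2967 ⇒ leading (phase φ = -89.2°).

PF = 0.01412 (leading, φ = -89.2°)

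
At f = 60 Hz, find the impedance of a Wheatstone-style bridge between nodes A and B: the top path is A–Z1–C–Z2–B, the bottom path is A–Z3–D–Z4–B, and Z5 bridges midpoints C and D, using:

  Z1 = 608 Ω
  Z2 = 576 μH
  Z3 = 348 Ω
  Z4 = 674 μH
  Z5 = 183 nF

Step 1 — Angular frequency: ω = 2π·f = 2π·60 = 377 rad/s.
Step 2 — Component impedances:
  Z1: Z = R = 608 Ω
  Z2: Z = jωL = j·377·0.000576 = 0 + j0.2171 Ω
  Z3: Z = R = 348 Ω
  Z4: Z = jωL = j·377·0.000674 = 0 + j0.2541 Ω
  Z5: Z = 1/(jωC) = -j/(ω·C) = 0 - j1.449e+04 Ω
Step 3 — Bridge requires nodal analysis (the Z5 bridge couples midpoints C and D, so the two paths cannot be reduced to a simple series/parallel combination). Setting node B to ground and injecting 1 A at node A, the 3-node admittance system at A, C, D solves to V_A = Z_AB = 221.3 + j0.1315 Ω = 221.3∠0.0° Ω.

Z = 221.3 + j0.1315 Ω = 221.3∠0.0° Ω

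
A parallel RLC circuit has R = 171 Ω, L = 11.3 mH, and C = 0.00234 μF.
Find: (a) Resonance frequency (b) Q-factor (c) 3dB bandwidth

Step 1 — Resonance: ω₀ = 1/√(LC) = 1/√(0.0113·2.34e-09) = 1.945e+05 rad/s.
Step 2 — f₀ = ω₀/(2π) = 3.095e+04 Hz.
Step 3 — Parallel Q: Q = R/(ω₀L) = 171/(1.945e+05·0.0113) = 0.07782.
Step 4 — Bandwidth: Δω = ω₀/Q = 2.499e+06 rad/s; BW = Δω/(2π) = 3.977e+05 Hz.

(a) f₀ = 3.095e+04 Hz  (b) Q = 0.07782  (c) BW = 3.977e+05 Hz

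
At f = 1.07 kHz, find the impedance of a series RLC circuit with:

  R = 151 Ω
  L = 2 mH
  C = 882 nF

Step 1 — Angular frequency: ω = 2π·f = 2π·1070 = 6723 rad/s.
Step 2 — Component impedances:
  R: Z = R = 151 Ω
  L: Z = jωL = j·6723·0.002 = 0 + j13.45 Ω
  C: Z = 1/(jωC) = -j/(ω·C) = 0 - j168.6 Ω
Step 3 — Series combination: Z_total = R + L + C = 151 - j155.2 Ω = 216.5∠-45.8° Ω.

Z = 151 - j155.2 Ω = 216.5∠-45.8° Ω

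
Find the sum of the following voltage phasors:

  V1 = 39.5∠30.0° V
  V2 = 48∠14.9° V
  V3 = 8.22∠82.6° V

Step 1 — Convert each phasor to rectangular form:
  V1 = 39.5·(cos(30.0°) + j·sin(30.0°)) = 34.21 + j19.75 V
  V2 = 48·(cos(14.9°) + j·sin(14.9°)) = 46.39 + j12.34 V
  V3 = 8.22·(cos(82.6°) + j·sin(82.6°)) = 1.059 + j8.152 V
Step 2 — Sum components: V_total = 81.65 + j40.24 V.
Step 3 — Convert to polar: |V_total| = 91.03 V, ∠V_total = 26.2°.

V_total = 91.03∠26.2° V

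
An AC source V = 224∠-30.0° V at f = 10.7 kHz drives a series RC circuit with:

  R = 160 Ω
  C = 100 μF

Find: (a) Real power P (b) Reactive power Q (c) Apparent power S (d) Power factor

Step 1 — Angular frequency: ω = 2π·f = 2π·1.07e+04 = 6.723e+04 rad/s.
Step 2 — Component impedances:
  R: Z = R = 160 Ω
  C: Z = 1/(jωC) = -j/(ω·C) = 0 - j0.1487 Ω
Step 3 — Series combination: Z_total = R + C = 160 - j0.1487 Ω = 160∠-0.1° Ω.
Step 4 — Source phasor: V = 224∠-30.0° V = 194 - j112 V.
Step 5 — Current: I = V / Z = 1.213 - j0.6989 A = 1.4∠-29.9° A.
Step 6 — Complex power: S = V·I* = 313.6 - j0.2915 VA.
Step 7 — Real power: P = Re(S) = 313.6 W.
Step 8 — Reactive power: Q = Im(S) = -0.2915 VAR.
Step 9 — Apparent power: |S| = 313.6 VA.
Step 10 — Power factor: PF = P/|S| = 1 (leading).

(a) P = 313.6 W  (b) Q = -0.2915 VAR  (c) S = 313.6 VA  (d) PF = 1 (leading)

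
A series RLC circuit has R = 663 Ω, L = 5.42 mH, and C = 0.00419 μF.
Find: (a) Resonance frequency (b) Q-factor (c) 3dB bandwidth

Step 1 — Resonance condition Im(Z)=0 gives ω₀ = 1/√(LC).
Step 2 — ω₀ = 1/√(0.00542·4.19e-09) = 2.098e+05 rad/s.
Step 3 — f₀ = ω₀/(2π) = 3.34e+04 Hz.
Step 4 — Series Q: Q = ω₀L/R = 2.098e+05·0.00542/663 = 1.715.
Step 5 — 3dB bandwidth: Δω = ω₀/Q = 1.223e+05 rad/s; BW = Δω/(2π) = 1.947e+04 Hz.

(a) f₀ = 3.34e+04 Hz  (b) Q = 1.715  (c) BW = 1.947e+04 Hz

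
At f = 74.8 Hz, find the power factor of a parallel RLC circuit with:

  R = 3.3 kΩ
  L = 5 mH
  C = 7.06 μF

Step 1 — Angular frequency: ω = 2π·f = 2π·74.8 = 470 rad/s.
Step 2 — Component impedances:
  R: Z = R = 3300 Ω
  L: Z = jωL = j·470·0.005 = 0 + j2.35 Ω
  C: Z = 1/(jωC) = -j/(ω·C) = 0 - j301.4 Ω
Step 3 — Parallel combination: 1/Z_total = 1/R + 1/L + 1/C; Z_total = 0.0017 + j2.368 Ω = 2.368∠90.0° Ω.
Step 4 — Power factor: PF = cos(φ) = Re(Z)/|Z| = 0.0016998/2.3684 = 0.0007177.
Step 5 — Type: Im(Z) = 2.368 ⇒ lagging (phase φ = 90.0°).

PF = 0.0007177 (lagging, φ = 90.0°)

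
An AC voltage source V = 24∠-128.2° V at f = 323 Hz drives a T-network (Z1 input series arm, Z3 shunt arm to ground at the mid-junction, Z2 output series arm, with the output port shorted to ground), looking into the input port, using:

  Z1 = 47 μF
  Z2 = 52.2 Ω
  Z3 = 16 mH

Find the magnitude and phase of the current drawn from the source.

Step 1 — Angular frequency: ω = 2π·f = 2π·323 = 2029 rad/s.
Step 2 — Component impedances:
  Z1: Z = 1/(jωC) = -j/(ω·C) = 0 - j10.48 Ω
  Z2: Z = R = 52.2 Ω
  Z3: Z = jωL = j·2029·0.016 = 0 + j32.47 Ω
Step 3 — With the output port shorted to ground, the output series arm Z2 runs from the junction to ground; the shunt arm Z3 also runs from the junction to ground. They appear in parallel: Z3 || Z2 = 14.56 + j23.41 Ω.
Step 4 — Series with input arm Z1: Z_in = Z1 + (Z3 || Z2) = 14.56 + j12.93 Ω = 19.47∠41.6° Ω.
Step 5 — Source phasor: V = 24∠-128.2° V = -14.84 - j18.86 V.
Step 6 — Ohm's law: I = V / Z_total = (-14.84 - j18.86) / (14.56 + j12.93) = -1.213 - j0.2183 A.
Step 7 — Convert to polar: |I| = 1.232 A, ∠I = -169.8°.

I = 1.232∠-169.8° A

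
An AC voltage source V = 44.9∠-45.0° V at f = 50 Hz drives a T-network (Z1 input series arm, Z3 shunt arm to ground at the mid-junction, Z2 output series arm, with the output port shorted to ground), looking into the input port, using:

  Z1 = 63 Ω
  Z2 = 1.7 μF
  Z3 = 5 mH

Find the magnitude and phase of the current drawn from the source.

Step 1 — Angular frequency: ω = 2π·f = 2π·50 = 314.2 rad/s.
Step 2 — Component impedances:
  Z1: Z = R = 63 Ω
  Z2: Z = 1/(jωC) = -j/(ω·C) = 0 - j1872 Ω
  Z3: Z = jωL = j·314.2·0.005 = 0 + j1.571 Ω
Step 3 — With the output port shorted to ground, the output series arm Z2 runs from the junction to ground; the shunt arm Z3 also runs from the junction to ground. They appear in parallel: Z3 || Z2 = 0 + j1.572 Ω.
Step 4 — Series with input arm Z1: Z_in = Z1 + (Z3 || Z2) = 63 + j1.572 Ω = 63.02∠1.4° Ω.
Step 5 — Source phasor: V = 44.9∠-45.0° V = 31.75 - j31.75 V.
Step 6 — Ohm's law: I = V / Z_total = (31.75 - j31.75) / (63 + j1.572) = 0.4911 - j0.5162 A.
Step 7 — Convert to polar: |I| = 0.7125 A, ∠I = -46.4°.

I = 0.7125∠-46.4° A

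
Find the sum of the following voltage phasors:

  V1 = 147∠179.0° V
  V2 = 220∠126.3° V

Step 1 — Convert each phasor to rectangular form:
  V1 = 147·(cos(179.0°) + j·sin(179.0°)) = -147 + j2.566 V
  V2 = 220·(cos(126.3°) + j·sin(126.3°)) = -130.2 + j177.3 V
Step 2 — Sum components: V_total = -277.2 + j179.9 V.
Step 3 — Convert to polar: |V_total| = 330.5 V, ∠V_total = 147.0°.

V_total = 330.5∠147.0° V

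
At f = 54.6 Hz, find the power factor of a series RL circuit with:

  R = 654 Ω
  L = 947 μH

Step 1 — Angular frequency: ω = 2π·f = 2π·54.6 = 343.1 rad/s.
Step 2 — Component impedances:
  R: Z = R = 654 Ω
  L: Z = jωL = j·343.1·0.000947 = 0 + j0.3249 Ω
Step 3 — Series combination: Z_total = R + L = 654 + j0.3249 Ω = 654∠0.0° Ω.
Step 4 — Power factor: PF = cos(φ) = Re(Z)/|Z| = 654/654 = 1.
Step 5 — Type: Im(Z) = 0.3249 ⇒ lagging (phase φ = 0.0°).

PF = 1 (lagging, φ = 0.0°)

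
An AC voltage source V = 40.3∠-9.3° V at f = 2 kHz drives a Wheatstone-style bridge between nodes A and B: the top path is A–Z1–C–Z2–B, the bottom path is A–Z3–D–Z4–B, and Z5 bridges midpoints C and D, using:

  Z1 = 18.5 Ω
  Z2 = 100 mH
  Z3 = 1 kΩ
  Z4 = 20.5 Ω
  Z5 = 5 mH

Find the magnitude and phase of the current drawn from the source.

Step 1 — Angular frequency: ω = 2π·f = 2π·2000 = 1.257e+04 rad/s.
Step 2 — Component impedances:
  Z1: Z = R = 18.5 Ω
  Z2: Z = jωL = j·1.257e+04·0.1 = 0 + j1257 Ω
  Z3: Z = R = 1000 Ω
  Z4: Z = R = 20.5 Ω
  Z5: Z = jωL = j·1.257e+04·0.005 = 0 + j62.83 Ω
Step 3 — Bridge requires nodal analysis (the Z5 bridge couples midpoints C and D, so the two paths cannot be reduced to a simple series/parallel combination). Setting node B to ground and injecting 1 A at node A, the 3-node admittance system at A, C, D solves to V_A = Z_AB = 40.17 + j57.88 Ω = 70.46∠55.2° Ω.
Step 4 — Source phasor: V = 40.3∠-9.3° V = 39.77 - j6.513 V.
Step 5 — Ohm's law: I = V / Z_total = (39.77 - j6.513) / (40.17 + j57.88) = 0.2459 - j0.5164 A.
Step 6 — Convert to polar: |I| = 0.572 A, ∠I = -64.5°.

I = 0.572∠-64.5° A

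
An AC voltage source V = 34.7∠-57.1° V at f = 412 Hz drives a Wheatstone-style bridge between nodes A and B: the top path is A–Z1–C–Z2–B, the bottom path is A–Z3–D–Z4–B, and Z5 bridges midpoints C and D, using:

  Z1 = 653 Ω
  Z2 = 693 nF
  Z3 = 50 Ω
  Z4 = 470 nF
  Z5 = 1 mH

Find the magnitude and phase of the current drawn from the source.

Step 1 — Angular frequency: ω = 2π·f = 2π·412 = 2589 rad/s.
Step 2 — Component impedances:
  Z1: Z = R = 653 Ω
  Z2: Z = 1/(jωC) = -j/(ω·C) = 0 - j557.4 Ω
  Z3: Z = R = 50 Ω
  Z4: Z = 1/(jωC) = -j/(ω·C) = 0 - j821.9 Ω
  Z5: Z = jωL = j·2589·0.001 = 0 + j2.589 Ω
Step 3 — Bridge requires nodal analysis (the Z5 bridge couples midpoints C and D, so the two paths cannot be reduced to a simple series/parallel combination). Setting node B to ground and injecting 1 A at node A, the 3-node admittance system at A, C, D solves to V_A = Z_AB = 46.45 - j331.4 Ω = 334.7∠-82.0° Ω.
Step 4 — Source phasor: V = 34.7∠-57.1° V = 18.85 - j29.13 V.
Step 5 — Ohm's law: I = V / Z_total = (18.85 - j29.13) / (46.45 - j331.4) = 0.09403 + j0.04369 A.
Step 6 — Convert to polar: |I| = 0.1037 A, ∠I = 24.9°.

I = 0.1037∠24.9° A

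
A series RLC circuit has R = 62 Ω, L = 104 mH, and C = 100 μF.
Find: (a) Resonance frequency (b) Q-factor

Step 1 — Resonance condition Im(Z)=0 gives ω₀ = 1/√(LC).
Step 2 — ω₀ = 1/√(0.104·0.0001) = 310.1 rad/s.
Step 3 — f₀ = ω₀/(2π) = 49.35 Hz.
Step 4 — Series Q: Q = ω₀L/R = 310.1·0.104/62 = 0.5201.

(a) f₀ = 49.35 Hz  (b) Q = 0.5201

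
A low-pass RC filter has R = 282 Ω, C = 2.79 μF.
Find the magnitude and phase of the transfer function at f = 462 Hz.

Step 1 — Angular frequency: ω = 2π·462 = 2903 rad/s.
Step 2 — Transfer function: H(jω) = 1/(1 + jωRC).
Step 3 — Denominator: 1 + jωRC = 1 + j·2903·282·2.79e-06 = 1 + j2.284.
Step 4 — H = 0.1609 - j0.3674.
Step 5 — Magnitude: |H| = 0.4011 (-7.9 dB); phase: φ = -66.4°.

|H| = 0.4011 (-7.9 dB), φ = -66.4°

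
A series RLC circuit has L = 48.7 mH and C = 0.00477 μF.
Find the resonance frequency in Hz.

Step 1 — Resonance condition Im(Z)=0 gives ω₀ = 1/√(LC).
Step 2 — ω₀ = 1/√(0.0487·4.77e-09) = 6.561e+04 rad/s.
Step 3 — f₀ = ω₀/(2π) = 1.044e+04 Hz.

f₀ = 1.044e+04 Hz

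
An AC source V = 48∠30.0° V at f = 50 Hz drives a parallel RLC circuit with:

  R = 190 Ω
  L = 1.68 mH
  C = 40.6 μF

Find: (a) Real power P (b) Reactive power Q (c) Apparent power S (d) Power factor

Step 1 — Angular frequency: ω = 2π·f = 2π·50 = 314.2 rad/s.
Step 2 — Component impedances:
  R: Z = R = 190 Ω
  L: Z = jωL = j·314.2·0.00168 = 0 + j0.5278 Ω
  C: Z = 1/(jωC) = -j/(ω·C) = 0 - j78.4 Ω
Step 3 — Parallel combination: 1/Z_total = 1/R + 1/L + 1/C; Z_total = 0.001486 + j0.5314 Ω = 0.5314∠89.8° Ω.
Step 4 — Source phasor: V = 48∠30.0° V = 41.57 + j24 V.
Step 5 — Current: I = V / Z = 45.39 - j78.1 A = 90.33∠-59.8° A.
Step 6 — Complex power: S = V·I* = 12.13 + j4336 VA.
Step 7 — Real power: P = Re(S) = 12.13 W.
Step 8 — Reactive power: Q = Im(S) = 4336 VAR.
Step 9 — Apparent power: |S| = 4336 VA.
Step 10 — Power factor: PF = P/|S| = 0.002797 (lagging).

(a) P = 12.13 W  (b) Q = 4336 VAR  (c) S = 4336 VA  (d) PF = 0.002797 (lagging)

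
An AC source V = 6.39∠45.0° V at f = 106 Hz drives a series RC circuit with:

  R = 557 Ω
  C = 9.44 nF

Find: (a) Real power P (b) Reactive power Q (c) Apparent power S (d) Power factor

Step 1 — Angular frequency: ω = 2π·f = 2π·106 = 666 rad/s.
Step 2 — Component impedances:
  R: Z = R = 557 Ω
  C: Z = 1/(jωC) = -j/(ω·C) = 0 - j1.591e+05 Ω
Step 3 — Series combination: Z_total = R + C = 557 - j1.591e+05 Ω = 1.591e+05∠-89.8° Ω.
Step 4 — Source phasor: V = 6.39∠45.0° V = 4.518 + j4.518 V.
Step 5 — Current: I = V / Z = -2.831e-05 + j2.851e-05 A = 4.018e-05∠134.8° A.
Step 6 — Complex power: S = V·I* = 8.99e-07 - j0.0002567 VA.
Step 7 — Real power: P = Re(S) = 8.99e-07 W.
Step 8 — Reactive power: Q = Im(S) = -0.0002567 VAR.
Step 9 — Apparent power: |S| = 0.0002567 VA.
Step 10 — Power factor: PF = P/|S| = 0.003502 (leading).

(a) P = 8.99e-07 W  (b) Q = -0.0002567 VAR  (c) S = 0.0002567 VA  (d) PF = 0.003502 (leading)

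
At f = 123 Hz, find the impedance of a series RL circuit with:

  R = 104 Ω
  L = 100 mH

Step 1 — Angular frequency: ω = 2π·f = 2π·123 = 772.8 rad/s.
Step 2 — Component impedances:
  R: Z = R = 104 Ω
  L: Z = jωL = j·772.8·0.1 = 0 + j77.28 Ω
Step 3 — Series combination: Z_total = R + L = 104 + j77.28 Ω = 129.6∠36.6° Ω.

Z = 104 + j77.28 Ω = 129.6∠36.6° Ω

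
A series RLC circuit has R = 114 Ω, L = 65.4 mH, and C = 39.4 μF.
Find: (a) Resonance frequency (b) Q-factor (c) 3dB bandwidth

Step 1 — Resonance: ω₀ = 1/√(LC) = 1/√(0.0654·3.94e-05) = 623 rad/s.
Step 2 — f₀ = ω₀/(2π) = 99.15 Hz.
Step 3 — Series Q: Q = ω₀L/R = 623·0.0654/114 = 0.3574.
Step 4 — Bandwidth: Δω = ω₀/Q = 1743 rad/s; BW = Δω/(2π) = 277.4 Hz.

(a) f₀ = 99.15 Hz  (b) Q = 0.3574  (c) BW = 277.4 Hz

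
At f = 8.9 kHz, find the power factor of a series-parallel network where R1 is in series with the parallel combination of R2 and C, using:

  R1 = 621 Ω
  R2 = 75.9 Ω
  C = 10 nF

Step 1 — Angular frequency: ω = 2π·f = 2π·8900 = 5.592e+04 rad/s.
Step 2 — Component impedances:
  R1: Z = R = 621 Ω
  R2: Z = R = 75.9 Ω
  C: Z = 1/(jωC) = -j/(ω·C) = 0 - j1788 Ω
Step 3 — Parallel branch: R2 || C = 1/(1/R2 + 1/C) = 75.76 - j3.216 Ω.
Step 4 — Series with R1: Z_total = R1 + (R2 || C) = 696.8 - j3.216 Ω = 696.8∠-0.3° Ω.
Step 5 — Power factor: PF = cos(φ) = Re(Z)/|Z| = 696.8/696.8 = 1.
Step 6 — Type: Im(Z) = -3.216 ⇒ leading (phase φ = -0.3°).

PF = 1 (leading, φ = -0.3°)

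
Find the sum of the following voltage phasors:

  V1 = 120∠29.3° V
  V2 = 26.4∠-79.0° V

Step 1 — Convert each phasor to rectangular form:
  V1 = 120·(cos(29.3°) + j·sin(29.3°)) = 104.6 + j58.73 V
  V2 = 26.4·(cos(-79.0°) + j·sin(-79.0°)) = 5.037 - j25.91 V
Step 2 — Sum components: V_total = 109.7 + j32.81 V.
Step 3 — Convert to polar: |V_total| = 114.5 V, ∠V_total = 16.7°.

V_total = 114.5∠16.7° V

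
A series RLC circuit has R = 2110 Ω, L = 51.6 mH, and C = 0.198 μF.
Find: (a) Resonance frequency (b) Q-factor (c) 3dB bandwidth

Step 1 — Resonance condition Im(Z)=0 gives ω₀ = 1/√(LC).
Step 2 — ω₀ = 1/√(0.0516·1.98e-07) = 9893 rad/s.
Step 3 — f₀ = ω₀/(2π) = 1575 Hz.
Step 4 — Series Q: Q = ω₀L/R = 9893·0.0516/2110 = 0.2419.
Step 5 — 3dB bandwidth: Δω = ω₀/Q = 4.089e+04 rad/s; BW = Δω/(2π) = 6508 Hz.

(a) f₀ = 1575 Hz  (b) Q = 0.2419  (c) BW = 6508 Hz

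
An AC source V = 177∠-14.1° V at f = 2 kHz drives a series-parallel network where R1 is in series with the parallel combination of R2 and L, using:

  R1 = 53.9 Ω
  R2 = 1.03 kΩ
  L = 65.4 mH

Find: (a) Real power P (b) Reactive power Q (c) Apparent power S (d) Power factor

Step 1 — Angular frequency: ω = 2π·f = 2π·2000 = 1.257e+04 rad/s.
Step 2 — Component impedances:
  R1: Z = R = 53.9 Ω
  R2: Z = R = 1030 Ω
  L: Z = jωL = j·1.257e+04·0.0654 = 0 + j821.8 Ω
Step 3 — Parallel branch: R2 || L = 1/(1/R2 + 1/L) = 400.7 + j502.1 Ω.
Step 4 — Series with R1: Z_total = R1 + (R2 || L) = 454.6 + j502.1 Ω = 677.3∠47.8° Ω.
Step 5 — Source phasor: V = 177∠-14.1° V = 171.7 - j43.12 V.
Step 6 — Current: I = V / Z = 0.1229 - j0.2306 A = 0.2613∠-61.9° A.
Step 7 — Complex power: S = V·I* = 31.04 + j34.29 VA.
Step 8 — Real power: P = Re(S) = 31.04 W.
Step 9 — Reactive power: Q = Im(S) = 34.29 VAR.
Step 10 — Apparent power: |S| = 46.25 VA.
Step 11 — Power factor: PF = P/|S| = 0.6711 (lagging).

(a) P = 31.04 W  (b) Q = 34.29 VAR  (c) S = 46.25 VA  (d) PF = 0.6711 (lagging)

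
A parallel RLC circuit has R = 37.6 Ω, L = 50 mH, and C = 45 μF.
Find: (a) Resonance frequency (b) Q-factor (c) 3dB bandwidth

Step 1 — Resonance: ω₀ = 1/√(LC) = 1/√(0.05·4.5e-05) = 666.7 rad/s.
Step 2 — f₀ = ω₀/(2π) = 106.1 Hz.
Step 3 — Parallel Q: Q = R/(ω₀L) = 37.6/(666.7·0.05) = 1.128.
Step 4 — Bandwidth: Δω = ω₀/Q = 591 rad/s; BW = Δω/(2π) = 94.06 Hz.

(a) f₀ = 106.1 Hz  (b) Q = 1.128  (c) BW = 94.06 Hz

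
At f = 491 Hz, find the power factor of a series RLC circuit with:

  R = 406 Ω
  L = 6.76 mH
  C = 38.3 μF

Step 1 — Angular frequency: ω = 2π·f = 2π·491 = 3085 rad/s.
Step 2 — Component impedances:
  R: Z = R = 406 Ω
  L: Z = jωL = j·3085·0.00676 = 0 + j20.85 Ω
  C: Z = 1/(jωC) = -j/(ω·C) = 0 - j8.463 Ω
Step 3 — Series combination: Z_total = R + L + C = 406 + j12.39 Ω = 406.2∠1.7° Ω.
Step 4 — Power factor: PF = cos(φ) = Re(Z)/|Z| = 406/406.2 = 0.9995.
Step 5 — Type: Im(Z) = 12.39 ⇒ lagging (phase φ = 1.7°).

PF = 0.9995 (lagging, φ = 1.7°)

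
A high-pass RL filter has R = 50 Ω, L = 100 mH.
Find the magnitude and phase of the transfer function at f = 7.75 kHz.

Step 1 — Angular frequency: ω = 2π·7750 = 4.869e+04 rad/s.
Step 2 — Transfer function: H(jω) = jωL/(R + jωL).
Step 3 — Numerator jωL = j·4869; denominator R + jωL = 50 + j4869.
Step 4 — H = 0.9999 + j0.01027.
Step 5 — Magnitude: |H| = 0.9999 (-0.0 dB); phase: φ = 0.6°.

|H| = 0.9999 (-0.0 dB), φ = 0.6°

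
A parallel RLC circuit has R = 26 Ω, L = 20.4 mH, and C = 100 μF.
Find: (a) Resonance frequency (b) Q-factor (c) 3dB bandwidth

Step 1 — Resonance: ω₀ = 1/√(LC) = 1/√(0.0204·0.0001) = 700.1 rad/s.
Step 2 — f₀ = ω₀/(2π) = 111.4 Hz.
Step 3 — Parallel Q: Q = R/(ω₀L) = 26/(700.1·0.0204) = 1.82.
Step 4 — Bandwidth: Δω = ω₀/Q = 384.6 rad/s; BW = Δω/(2π) = 61.21 Hz.

(a) f₀ = 111.4 Hz  (b) Q = 1.82  (c) BW = 61.21 Hz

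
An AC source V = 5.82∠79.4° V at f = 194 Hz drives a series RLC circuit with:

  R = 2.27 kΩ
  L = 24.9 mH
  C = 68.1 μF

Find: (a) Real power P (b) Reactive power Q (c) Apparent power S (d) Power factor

Step 1 — Angular frequency: ω = 2π·f = 2π·194 = 1219 rad/s.
Step 2 — Component impedances:
  R: Z = R = 2270 Ω
  L: Z = jωL = j·1219·0.0249 = 0 + j30.35 Ω
  C: Z = 1/(jωC) = -j/(ω·C) = 0 - j12.05 Ω
Step 3 — Series combination: Z_total = R + L + C = 2270 + j18.3 Ω = 2270∠0.5° Ω.
Step 4 — Source phasor: V = 5.82∠79.4° V = 1.071 + j5.721 V.
Step 5 — Current: I = V / Z = 0.0004919 + j0.002516 A = 0.002564∠78.9° A.
Step 6 — Complex power: S = V·I* = 0.01492 + j0.0001203 VA.
Step 7 — Real power: P = Re(S) = 0.01492 W.
Step 8 — Reactive power: Q = Im(S) = 0.0001203 VAR.
Step 9 — Apparent power: |S| = 0.01492 VA.
Step 10 — Power factor: PF = P/|S| = 1 (lagging).

(a) P = 0.01492 W  (b) Q = 0.0001203 VAR  (c) S = 0.01492 VA  (d) PF = 1 (lagging)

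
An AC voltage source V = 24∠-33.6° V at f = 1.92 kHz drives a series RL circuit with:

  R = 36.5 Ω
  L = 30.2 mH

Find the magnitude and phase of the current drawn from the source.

Step 1 — Angular frequency: ω = 2π·f = 2π·1920 = 1.206e+04 rad/s.
Step 2 — Component impedances:
  R: Z = R = 36.5 Ω
  L: Z = jωL = j·1.206e+04·0.0302 = 0 + j364.3 Ω
Step 3 — Series combination: Z_total = R + L = 36.5 + j364.3 Ω = 366.1∠84.3° Ω.
Step 4 — Source phasor: V = 24∠-33.6° V = 19.99 - j13.28 V.
Step 5 — Ohm's law: I = V / Z_total = (19.99 - j13.28) / (36.5 + j364.3) = -0.03065 - j0.05794 A.
Step 6 — Convert to polar: |I| = 0.06555 A, ∠I = -117.9°.

I = 0.06555∠-117.9° A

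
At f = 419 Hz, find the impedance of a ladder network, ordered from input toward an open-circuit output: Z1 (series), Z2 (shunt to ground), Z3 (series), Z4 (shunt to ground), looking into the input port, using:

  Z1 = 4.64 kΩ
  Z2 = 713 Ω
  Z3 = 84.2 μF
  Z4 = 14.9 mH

Step 1 — Angular frequency: ω = 2π·f = 2π·419 = 2633 rad/s.
Step 2 — Component impedances:
  Z1: Z = R = 4640 Ω
  Z2: Z = R = 713 Ω
  Z3: Z = 1/(jωC) = -j/(ω·C) = 0 - j4.511 Ω
  Z4: Z = jωL = j·2633·0.0149 = 0 + j39.23 Ω
Step 3 — Ladder network (open output): work backward from the far end, alternating series and parallel combinations. Z_in = 4642 + j34.63 Ω = 4642∠0.4° Ω.

Z = 4642 + j34.63 Ω = 4642∠0.4° Ω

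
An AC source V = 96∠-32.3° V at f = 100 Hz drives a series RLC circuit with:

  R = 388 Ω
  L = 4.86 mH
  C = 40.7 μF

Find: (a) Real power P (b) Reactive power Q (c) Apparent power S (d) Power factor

Step 1 — Angular frequency: ω = 2π·f = 2π·100 = 628.3 rad/s.
Step 2 — Component impedances:
  R: Z = R = 388 Ω
  L: Z = jωL = j·628.3·0.00486 = 0 + j3.054 Ω
  C: Z = 1/(jωC) = -j/(ω·C) = 0 - j39.1 Ω
Step 3 — Series combination: Z_total = R + L + C = 388 - j36.05 Ω = 389.7∠-5.3° Ω.
Step 4 — Source phasor: V = 96∠-32.3° V = 81.15 - j51.3 V.
Step 5 — Current: I = V / Z = 0.2195 - j0.1118 A = 0.2464∠-27.0° A.
Step 6 — Complex power: S = V·I* = 23.55 - j2.188 VA.
Step 7 — Real power: P = Re(S) = 23.55 W.
Step 8 — Reactive power: Q = Im(S) = -2.188 VAR.
Step 9 — Apparent power: |S| = 23.65 VA.
Step 10 — Power factor: PF = P/|S| = 0.9957 (leading).

(a) P = 23.55 W  (b) Q = -2.188 VAR  (c) S = 23.65 VA  (d) PF = 0.9957 (leading)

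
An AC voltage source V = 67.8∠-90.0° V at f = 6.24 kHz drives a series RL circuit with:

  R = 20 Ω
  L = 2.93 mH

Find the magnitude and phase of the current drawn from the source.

Step 1 — Angular frequency: ω = 2π·f = 2π·6240 = 3.921e+04 rad/s.
Step 2 — Component impedances:
  R: Z = R = 20 Ω
  L: Z = jωL = j·3.921e+04·0.00293 = 0 + j114.9 Ω
Step 3 — Series combination: Z_total = R + L = 20 + j114.9 Ω = 116.6∠80.1° Ω.
Step 4 — Source phasor: V = 67.8∠-90.0° V = 0 - j67.8 V.
Step 5 — Ohm's law: I = V / Z_total = (0 - j67.8) / (20 + j114.9) = -0.5728 - j0.09973 A.
Step 6 — Convert to polar: |I| = 0.5815 A, ∠I = -170.1°.

I = 0.5815∠-170.1° A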